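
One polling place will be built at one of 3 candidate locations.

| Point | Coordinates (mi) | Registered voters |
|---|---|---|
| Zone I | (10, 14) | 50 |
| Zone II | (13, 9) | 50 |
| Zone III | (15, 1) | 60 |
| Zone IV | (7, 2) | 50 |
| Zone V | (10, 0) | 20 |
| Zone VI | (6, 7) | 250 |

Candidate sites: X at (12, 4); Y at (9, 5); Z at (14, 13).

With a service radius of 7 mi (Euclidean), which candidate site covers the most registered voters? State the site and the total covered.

X, covering 430

Coverage radius r = 7 mi; a point is covered iff (Δx)²+(Δy)² ≤ 7² = 49.
  X (12, 4): covers {Zone II, Zone III, Zone IV, Zone V, Zone VI} → 430
  Y (9, 5): covers {Zone II, Zone IV, Zone V, Zone VI} → 370
  Z (14, 13): covers {Zone I, Zone II} → 100
Maximum coverage at X: 430 registered voters.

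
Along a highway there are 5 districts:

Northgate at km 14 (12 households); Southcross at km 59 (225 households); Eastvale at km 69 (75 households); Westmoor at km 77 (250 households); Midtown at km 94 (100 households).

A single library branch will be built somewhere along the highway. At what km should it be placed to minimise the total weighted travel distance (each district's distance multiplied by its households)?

For a sum of weighted absolute distances on a line, the optimum is the weighted median (not the mean). Total weight W = 662; half-weight = 331.
Sort by position and accumulate weight:
  km 14 (Northgate, w=12) → cum 12
  km 59 (Southcross, w=225) → cum 237
  km 69 (Eastvale, w=75) → cum 312
  km 77 (Westmoor, w=250) → cum 562  ≥ 331 → median here
  km 94 (Midtown, w=100) → cum 662
Optimal location: km 77.

x = 77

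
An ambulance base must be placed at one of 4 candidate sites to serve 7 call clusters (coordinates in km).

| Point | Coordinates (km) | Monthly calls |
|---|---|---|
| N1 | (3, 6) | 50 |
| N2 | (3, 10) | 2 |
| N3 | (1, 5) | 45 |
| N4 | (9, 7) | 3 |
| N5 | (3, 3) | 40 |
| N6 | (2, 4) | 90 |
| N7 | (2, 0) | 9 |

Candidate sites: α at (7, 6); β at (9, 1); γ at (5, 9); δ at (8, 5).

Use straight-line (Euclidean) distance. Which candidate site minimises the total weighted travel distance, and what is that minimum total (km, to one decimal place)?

α, total 1246.7 km

Total weighted distance at each candidate:
  α (7, 6): total = 1246.7
  β (9, 1): total = 1834.7
  γ (5, 9): total = 1315.9
  δ (8, 5): total = 1423.9
Minimum is at α with total 1246.7 km.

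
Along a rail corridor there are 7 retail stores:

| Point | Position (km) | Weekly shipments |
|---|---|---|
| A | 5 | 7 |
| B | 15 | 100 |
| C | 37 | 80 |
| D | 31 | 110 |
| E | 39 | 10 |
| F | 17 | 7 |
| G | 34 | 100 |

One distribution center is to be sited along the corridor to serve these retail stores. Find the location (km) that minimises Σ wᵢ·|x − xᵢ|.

x = 31

For a sum of weighted absolute distances on a line, the optimum is the weighted median (not the mean). Total weight W = 414; half-weight = 207.
Sort by position and accumulate weight:
  km 5 (A, w=7) → cum 7
  km 15 (B, w=100) → cum 107
  km 17 (F, w=7) → cum 114
  km 31 (D, w=110) → cum 224  ≥ 207 → median here
  km 34 (G, w=100) → cum 324
  km 37 (C, w=80) → cum 404
  km 39 (E, w=10) → cum 414
Optimal location: km 31.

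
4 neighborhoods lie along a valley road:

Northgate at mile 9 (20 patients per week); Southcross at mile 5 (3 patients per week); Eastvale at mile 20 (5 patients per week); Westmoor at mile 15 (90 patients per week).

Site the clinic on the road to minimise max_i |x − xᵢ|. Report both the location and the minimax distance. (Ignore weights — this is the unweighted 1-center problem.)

location 12.5, max distance 7.5

The 1-center on a line is the midpoint of the two extreme points: leftmost at 5, rightmost at 20.
Optimal location = (5 + 20)/2 = 12.5; maximum distance = (20 − 5)/2 = 7.5.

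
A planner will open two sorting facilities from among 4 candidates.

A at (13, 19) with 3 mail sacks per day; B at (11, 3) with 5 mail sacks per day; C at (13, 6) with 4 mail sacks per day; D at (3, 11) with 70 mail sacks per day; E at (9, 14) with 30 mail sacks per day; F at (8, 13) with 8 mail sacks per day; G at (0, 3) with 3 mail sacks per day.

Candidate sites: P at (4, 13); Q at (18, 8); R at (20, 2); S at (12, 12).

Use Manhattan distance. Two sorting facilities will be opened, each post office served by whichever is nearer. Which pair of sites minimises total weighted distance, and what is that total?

Evaluate every pair (each demand assigned to the nearer of the two):
  {P, S}: total = 536
  {P, Q}: total = 597
  {P, R}: total = 603
  {Q, S}: total = 1055
  {R, S}: total = 1055
  {Q, R}: total = 2019
Best pair: {P, S} with total 536.

{P, S}, total 536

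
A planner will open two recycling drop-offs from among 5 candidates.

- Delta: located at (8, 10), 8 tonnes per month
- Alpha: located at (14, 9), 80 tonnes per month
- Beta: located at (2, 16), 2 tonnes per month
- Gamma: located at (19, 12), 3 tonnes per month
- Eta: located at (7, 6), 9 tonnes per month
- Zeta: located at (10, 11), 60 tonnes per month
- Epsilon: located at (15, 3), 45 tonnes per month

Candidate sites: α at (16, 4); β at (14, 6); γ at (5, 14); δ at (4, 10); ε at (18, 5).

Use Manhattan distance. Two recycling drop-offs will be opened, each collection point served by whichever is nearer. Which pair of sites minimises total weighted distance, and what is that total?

Evaluate every pair (each demand assigned to the nearer of the two):
  {β, δ}: total = 984
  {β, γ}: total = 1062
  {α, β}: total = 1090
  {β, ε}: total = 1171
  {α, δ}: total = 1214
  {α, γ}: total = 1319
  {δ, ε}: total = 1420
  {γ, ε}: total = 1525
  {α, ε}: total = 1717
  {γ, δ}: total = 2263
Best pair: {β, δ} with total 984.

{β, δ}, total 984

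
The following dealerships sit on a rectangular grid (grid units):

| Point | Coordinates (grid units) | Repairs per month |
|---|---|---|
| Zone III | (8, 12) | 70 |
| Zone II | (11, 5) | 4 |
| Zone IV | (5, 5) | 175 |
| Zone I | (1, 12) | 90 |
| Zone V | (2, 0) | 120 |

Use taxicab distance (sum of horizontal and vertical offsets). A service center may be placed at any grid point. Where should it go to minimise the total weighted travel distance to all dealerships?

Manhattan distance separates: Σwᵢ(|x−xᵢ|+|y−yᵢ|) = Σwᵢ|x−xᵢ| + Σwᵢ|y−yᵢ|, so x and y are optimised independently as 1-D weighted medians.
Total weight W = 459; half = 229.5.
x-coordinate, sorted with cumulative weight:
  x=1 (Zone I, w=90) cum 90
  x=2 (Zone V, w=120) cum 210
  x=5 (Zone IV, w=175) cum 385  ← median
  x=8 (Zone III, w=70) cum 455
  x=11 (Zone II, w=4) cum 459
⇒ x* = 5
y-coordinate, sorted with cumulative weight:
  y=0 (Zone V, w=120) cum 120
  y=5 (Zone II, w=4) cum 124
  y=5 (Zone IV, w=175) cum 299  ← median
  y=12 (Zone III, w=70) cum 369
  y=12 (Zone I, w=90) cum 459
⇒ y* = 5

(5, 5)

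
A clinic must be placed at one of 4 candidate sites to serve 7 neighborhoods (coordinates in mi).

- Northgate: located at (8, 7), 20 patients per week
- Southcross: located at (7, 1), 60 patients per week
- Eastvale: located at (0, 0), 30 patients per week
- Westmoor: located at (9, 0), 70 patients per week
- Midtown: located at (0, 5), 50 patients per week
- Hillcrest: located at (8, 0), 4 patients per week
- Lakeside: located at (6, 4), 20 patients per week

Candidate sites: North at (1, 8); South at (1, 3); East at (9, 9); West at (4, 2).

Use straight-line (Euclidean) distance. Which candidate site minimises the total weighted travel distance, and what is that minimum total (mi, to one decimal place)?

Total weighted distance at each candidate:
  North (1, 8): total = 2057.1
  South (1, 3): total = 1477.9
  East (9, 9): total = 2196.6
  West (4, 2): total = 1153.4
Minimum is at West with total 1153.4 mi.

West, total 1153.4 mi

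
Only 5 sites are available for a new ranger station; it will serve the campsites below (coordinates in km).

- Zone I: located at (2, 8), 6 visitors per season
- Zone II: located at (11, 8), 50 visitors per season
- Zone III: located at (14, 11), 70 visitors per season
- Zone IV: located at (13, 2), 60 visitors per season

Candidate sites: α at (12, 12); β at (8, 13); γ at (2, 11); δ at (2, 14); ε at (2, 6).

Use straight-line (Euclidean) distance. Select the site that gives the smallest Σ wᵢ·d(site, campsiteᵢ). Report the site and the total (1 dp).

Total weighted distance at each candidate:
  α (12, 12): total = 1030.3
  β (8, 13): total = 1506.1
  γ (2, 11): total = 2185.1
  δ (2, 14): total = 2419.4
  ε (2, 6): total = 2085.3
Minimum is at α with total 1030.3 km.

α, total 1030.3 km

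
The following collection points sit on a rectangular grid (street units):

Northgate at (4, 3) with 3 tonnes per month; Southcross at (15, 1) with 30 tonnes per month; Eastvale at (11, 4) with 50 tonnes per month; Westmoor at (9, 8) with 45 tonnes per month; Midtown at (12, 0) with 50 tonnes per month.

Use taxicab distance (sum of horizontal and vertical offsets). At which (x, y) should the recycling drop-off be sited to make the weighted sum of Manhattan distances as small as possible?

Manhattan distance separates: Σwᵢ(|x−xᵢ|+|y−yᵢ|) = Σwᵢ|x−xᵢ| + Σwᵢ|y−yᵢ|, so x and y are optimised independently as 1-D weighted medians.
Total weight W = 178; half = 89.
x-coordinate, sorted with cumulative weight:
  x=4 (Northgate, w=3) cum 3
  x=9 (Westmoor, w=45) cum 48
  x=11 (Eastvale, w=50) cum 98  ← median
  x=12 (Midtown, w=50) cum 148
  x=15 (Southcross, w=30) cum 178
⇒ x* = 11
y-coordinate, sorted with cumulative weight:
  y=0 (Midtown, w=50) cum 50
  y=1 (Southcross, w=30) cum 80
  y=3 (Northgate, w=3) cum 83
  y=4 (Eastvale, w=50) cum 133  ← median
  y=8 (Westmoor, w=45) cum 178
⇒ y* = 4

(11, 4)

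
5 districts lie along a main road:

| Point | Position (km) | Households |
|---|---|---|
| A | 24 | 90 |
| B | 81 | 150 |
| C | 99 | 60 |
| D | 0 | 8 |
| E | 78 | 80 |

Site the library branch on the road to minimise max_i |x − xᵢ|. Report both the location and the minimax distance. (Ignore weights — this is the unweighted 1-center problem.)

location 49.5, max distance 49.5

The 1-center on a line is the midpoint of the two extreme points: leftmost at 0, rightmost at 99.
Optimal location = (0 + 99)/2 = 49.5; maximum distance = (99 − 0)/2 = 49.5.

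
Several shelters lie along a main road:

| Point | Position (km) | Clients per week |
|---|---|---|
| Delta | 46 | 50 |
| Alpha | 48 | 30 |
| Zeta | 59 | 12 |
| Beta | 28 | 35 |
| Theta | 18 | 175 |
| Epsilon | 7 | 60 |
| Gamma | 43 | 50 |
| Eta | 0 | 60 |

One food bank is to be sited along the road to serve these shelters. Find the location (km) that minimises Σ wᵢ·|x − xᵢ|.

For a sum of weighted absolute distances on a line, the optimum is the weighted median (not the mean). Total weight W = 472; half-weight = 236.
Sort by position and accumulate weight:
  km 0 (Eta, w=60) → cum 60
  km 7 (Epsilon, w=60) → cum 120
  km 18 (Theta, w=175) → cum 295  ≥ 236 → median here
  km 28 (Beta, w=35) → cum 330
  km 43 (Gamma, w=50) → cum 380
  km 46 (Delta, w=50) → cum 430
  km 48 (Alpha, w=30) → cum 460
  km 59 (Zeta, w=12) → cum 472
Optimal location: km 18.

x = 18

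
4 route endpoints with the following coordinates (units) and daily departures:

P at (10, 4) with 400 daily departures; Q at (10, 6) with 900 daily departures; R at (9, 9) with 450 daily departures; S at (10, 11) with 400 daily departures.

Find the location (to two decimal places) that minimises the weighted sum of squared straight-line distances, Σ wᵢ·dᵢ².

(9.79, 7.19)

The minimiser of Σwᵢ‖p−pᵢ‖² is the weighted centroid p* = (Σwᵢpᵢ)/(Σwᵢ).
Σwᵢ = 2150.
Σwᵢxᵢ = 400·10 + 900·10 + 450·9 + 400·10 = 21050.
Σwᵢyᵢ = 400·4 + 900·6 + 450·9 + 400·11 = 15450.
x* = 21050/2150 = 9.79, y* = 15450/2150 = 7.19.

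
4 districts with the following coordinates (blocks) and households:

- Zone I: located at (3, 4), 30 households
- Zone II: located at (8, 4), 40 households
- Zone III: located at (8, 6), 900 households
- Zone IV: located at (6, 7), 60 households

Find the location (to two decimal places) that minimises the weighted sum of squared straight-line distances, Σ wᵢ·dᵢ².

(7.74, 5.92)

The minimiser of Σwᵢ‖p−pᵢ‖² is the weighted centroid p* = (Σwᵢpᵢ)/(Σwᵢ).
Σwᵢ = 1030.
Σwᵢxᵢ = 30·3 + 40·8 + 900·8 + 60·6 = 7970.
Σwᵢyᵢ = 30·4 + 40·4 + 900·6 + 60·7 = 6100.
x* = 7970/1030 = 7.74, y* = 6100/1030 = 5.92.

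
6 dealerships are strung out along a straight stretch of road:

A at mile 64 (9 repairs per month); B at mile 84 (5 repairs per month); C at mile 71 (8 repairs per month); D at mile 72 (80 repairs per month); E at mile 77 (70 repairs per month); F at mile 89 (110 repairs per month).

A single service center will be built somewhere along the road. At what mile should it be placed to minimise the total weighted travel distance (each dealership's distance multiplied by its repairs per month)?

x = 77

For a sum of weighted absolute distances on a line, the optimum is the weighted median (not the mean). Total weight W = 282; half-weight = 141.
Sort by position and accumulate weight:
  mile 64 (A, w=9) → cum 9
  mile 71 (C, w=8) → cum 17
  mile 72 (D, w=80) → cum 97
  mile 77 (E, w=70) → cum 167  ≥ 141 → median here
  mile 84 (B, w=5) → cum 172
  mile 89 (F, w=110) → cum 282
Optimal location: mile 77.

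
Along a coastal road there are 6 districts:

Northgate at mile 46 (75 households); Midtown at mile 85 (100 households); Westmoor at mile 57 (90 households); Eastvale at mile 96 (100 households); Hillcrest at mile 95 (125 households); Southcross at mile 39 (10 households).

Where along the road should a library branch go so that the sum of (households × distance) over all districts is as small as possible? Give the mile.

For a sum of weighted absolute distances on a line, the optimum is the weighted median (not the mean). Total weight W = 500; half-weight = 250.
Sort by position and accumulate weight:
  mile 39 (Southcross, w=10) → cum 10
  mile 46 (Northgate, w=75) → cum 85
  mile 57 (Westmoor, w=90) → cum 175
  mile 85 (Midtown, w=100) → cum 275  ≥ 250 → median here
  mile 95 (Hillcrest, w=125) → cum 400
  mile 96 (Eastvale, w=100) → cum 500
Optimal location: mile 85.

x = 85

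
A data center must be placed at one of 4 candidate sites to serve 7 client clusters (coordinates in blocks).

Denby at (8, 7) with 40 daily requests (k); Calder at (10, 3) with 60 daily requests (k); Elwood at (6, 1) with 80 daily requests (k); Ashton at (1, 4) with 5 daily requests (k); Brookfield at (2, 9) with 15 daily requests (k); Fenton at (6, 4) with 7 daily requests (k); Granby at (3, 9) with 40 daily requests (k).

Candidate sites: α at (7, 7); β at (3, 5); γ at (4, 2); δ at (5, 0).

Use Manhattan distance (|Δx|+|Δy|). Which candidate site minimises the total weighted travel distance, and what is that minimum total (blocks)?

α, total 1438 blocks

Total weighted distance at each candidate:
  α (7, 7): total = 1438
  β (3, 5): total = 1658
  γ (4, 2): total = 1528
  δ (5, 0): total = 1735
Minimum is at α with total 1438 blocks.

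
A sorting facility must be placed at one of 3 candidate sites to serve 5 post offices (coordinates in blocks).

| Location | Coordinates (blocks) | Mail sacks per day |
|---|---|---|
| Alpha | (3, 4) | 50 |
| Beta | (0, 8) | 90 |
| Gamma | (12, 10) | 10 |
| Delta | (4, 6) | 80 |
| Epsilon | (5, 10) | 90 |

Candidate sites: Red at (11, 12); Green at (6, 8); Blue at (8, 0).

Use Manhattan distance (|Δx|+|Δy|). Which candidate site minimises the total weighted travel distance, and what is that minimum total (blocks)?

Green, total 1560 blocks

Total weighted distance at each candidate:
  Red (11, 12): total = 3940
  Green (6, 8): total = 1560
  Blue (8, 0): total = 4000
Minimum is at Green with total 1560 blocks.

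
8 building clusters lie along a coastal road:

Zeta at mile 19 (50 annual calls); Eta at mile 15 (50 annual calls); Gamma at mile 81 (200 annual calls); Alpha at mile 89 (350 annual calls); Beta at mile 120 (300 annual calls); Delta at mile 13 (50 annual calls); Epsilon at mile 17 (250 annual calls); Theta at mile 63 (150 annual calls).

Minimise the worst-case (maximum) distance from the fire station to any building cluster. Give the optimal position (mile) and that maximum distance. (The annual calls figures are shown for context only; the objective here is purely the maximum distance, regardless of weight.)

The 1-center on a line is the midpoint of the two extreme points: leftmost at 13, rightmost at 120.
Optimal location = (13 + 120)/2 = 66.5; maximum distance = (120 − 13)/2 = 53.5.

location 66.5, max distance 53.5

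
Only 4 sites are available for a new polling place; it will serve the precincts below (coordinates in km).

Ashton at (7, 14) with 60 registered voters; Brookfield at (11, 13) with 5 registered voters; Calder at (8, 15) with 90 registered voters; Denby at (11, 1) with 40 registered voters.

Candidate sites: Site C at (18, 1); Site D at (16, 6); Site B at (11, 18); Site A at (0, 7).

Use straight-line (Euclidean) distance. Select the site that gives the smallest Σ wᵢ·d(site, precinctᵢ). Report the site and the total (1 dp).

Total weighted distance at each candidate:
  Site C (18, 1): total = 2919.6
  Site D (16, 6): total = 2132.1
  Site B (11, 18): total = 1426.2
  Site A (0, 7): total = 2176.1
Minimum is at Site B with total 1426.2 km.

Site B, total 1426.2 km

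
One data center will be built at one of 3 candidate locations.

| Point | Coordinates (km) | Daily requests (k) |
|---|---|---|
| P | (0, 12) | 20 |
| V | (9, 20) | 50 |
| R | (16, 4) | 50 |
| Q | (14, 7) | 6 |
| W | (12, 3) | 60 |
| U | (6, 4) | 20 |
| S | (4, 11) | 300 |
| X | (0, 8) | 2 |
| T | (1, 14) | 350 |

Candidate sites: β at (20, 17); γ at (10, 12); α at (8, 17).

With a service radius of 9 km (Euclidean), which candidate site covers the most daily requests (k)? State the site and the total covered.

α, covering 700

Coverage radius r = 9 km; a point is covered iff (Δx)²+(Δy)² ≤ 9² = 81.
  β (20, 17): covers {none} → 0
  γ (10, 12): covers {V, Q, U, S} → 376
  α (8, 17): covers {V, S, T} → 700
Maximum coverage at α: 700 daily requests (k).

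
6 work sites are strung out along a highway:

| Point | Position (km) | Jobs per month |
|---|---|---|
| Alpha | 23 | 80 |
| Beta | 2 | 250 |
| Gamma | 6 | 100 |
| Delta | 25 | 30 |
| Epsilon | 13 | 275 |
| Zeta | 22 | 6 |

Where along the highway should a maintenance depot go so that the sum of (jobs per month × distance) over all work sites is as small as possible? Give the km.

For a sum of weighted absolute distances on a line, the optimum is the weighted median (not the mean). Total weight W = 741; half-weight = 370.5.
Sort by position and accumulate weight:
  km 2 (Beta, w=250) → cum 250
  km 6 (Gamma, w=100) → cum 350
  km 13 (Epsilon, w=275) → cum 625  ≥ 370.5 → median here
  km 22 (Zeta, w=6) → cum 631
  km 23 (Alpha, w=80) → cum 711
  km 25 (Delta, w=30) → cum 741
Optimal location: km 13.

x = 13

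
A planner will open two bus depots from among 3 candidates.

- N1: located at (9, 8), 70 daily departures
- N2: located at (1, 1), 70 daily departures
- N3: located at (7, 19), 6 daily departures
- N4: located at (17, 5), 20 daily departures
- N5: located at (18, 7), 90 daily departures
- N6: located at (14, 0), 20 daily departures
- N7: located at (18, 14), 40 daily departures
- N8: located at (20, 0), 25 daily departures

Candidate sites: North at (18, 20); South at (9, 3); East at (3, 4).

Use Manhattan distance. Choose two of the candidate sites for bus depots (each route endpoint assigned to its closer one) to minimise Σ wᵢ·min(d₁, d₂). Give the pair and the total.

{North, South}, total 3242

Evaluate every pair (each demand assigned to the nearer of the two):
  {North, South}: total = 3242
  {South, East}: total = 3488
  {North, East}: total = 3657
Best pair: {North, South} with total 3242.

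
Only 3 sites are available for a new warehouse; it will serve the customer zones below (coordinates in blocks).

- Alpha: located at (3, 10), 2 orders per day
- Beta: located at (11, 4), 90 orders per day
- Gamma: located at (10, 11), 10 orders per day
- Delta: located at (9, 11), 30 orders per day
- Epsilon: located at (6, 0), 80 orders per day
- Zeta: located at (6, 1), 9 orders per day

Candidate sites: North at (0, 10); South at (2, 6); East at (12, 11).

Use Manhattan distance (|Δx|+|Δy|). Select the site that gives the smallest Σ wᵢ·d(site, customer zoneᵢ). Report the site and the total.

Total weighted distance at each candidate:
  North (0, 10): total = 3361
  South (2, 6): total = 2371
  East (12, 11): total = 2354
Minimum is at East with total 2354 blocks.

East, total 2354 blocks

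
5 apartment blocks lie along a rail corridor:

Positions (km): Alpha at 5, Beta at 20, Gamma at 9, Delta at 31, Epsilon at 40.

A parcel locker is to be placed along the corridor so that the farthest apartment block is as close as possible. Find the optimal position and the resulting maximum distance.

The 1-center on a line is the midpoint of the two extreme points: leftmost at 5, rightmost at 40.
Optimal location = (5 + 40)/2 = 22.5; maximum distance = (40 − 5)/2 = 17.5.

location 22.5, max distance 17.5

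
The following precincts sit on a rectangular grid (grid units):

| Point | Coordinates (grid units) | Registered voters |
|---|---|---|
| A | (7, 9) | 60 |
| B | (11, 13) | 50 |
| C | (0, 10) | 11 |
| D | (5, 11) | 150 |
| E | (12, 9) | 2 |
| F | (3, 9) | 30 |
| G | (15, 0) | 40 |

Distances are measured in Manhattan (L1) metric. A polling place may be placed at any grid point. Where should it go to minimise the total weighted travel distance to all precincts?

(5, 11)

Manhattan distance separates: Σwᵢ(|x−xᵢ|+|y−yᵢ|) = Σwᵢ|x−xᵢ| + Σwᵢ|y−yᵢ|, so x and y are optimised independently as 1-D weighted medians.
Total weight W = 343; half = 171.5.
x-coordinate, sorted with cumulative weight:
  x=0 (C, w=11) cum 11
  x=3 (F, w=30) cum 41
  x=5 (D, w=150) cum 191  ← median
  x=7 (A, w=60) cum 251
  x=11 (B, w=50) cum 301
  x=12 (E, w=2) cum 303
  x=15 (G, w=40) cum 343
⇒ x* = 5
y-coordinate, sorted with cumulative weight:
  y=0 (G, w=40) cum 40
  y=9 (A, w=60) cum 100
  y=9 (E, w=2) cum 102
  y=9 (F, w=30) cum 132
  y=10 (C, w=11) cum 143
  y=11 (D, w=150) cum 293  ← median
  y=13 (B, w=50) cum 343
⇒ y* = 11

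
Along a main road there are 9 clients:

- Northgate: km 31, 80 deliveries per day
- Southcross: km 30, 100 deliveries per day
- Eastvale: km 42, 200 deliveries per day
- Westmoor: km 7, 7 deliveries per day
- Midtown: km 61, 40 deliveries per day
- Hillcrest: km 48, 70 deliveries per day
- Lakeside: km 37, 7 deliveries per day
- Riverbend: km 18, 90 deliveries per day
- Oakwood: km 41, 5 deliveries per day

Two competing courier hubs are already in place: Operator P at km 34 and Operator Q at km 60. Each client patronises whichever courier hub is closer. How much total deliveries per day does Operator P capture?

489

The indifferent point is the midpoint (34+60)/2 = 47; clients left of it (closer to Operator P at 34) go to Operator P, those right go to Operator Q.
  Westmoor at 7 (w=7) → Operator P
  Riverbend at 18 (w=90) → Operator P
  Southcross at 30 (w=100) → Operator P
  Northgate at 31 (w=80) → Operator P
  Lakeside at 37 (w=7) → Operator P
  Oakwood at 41 (w=5) → Operator P
  Eastvale at 42 (w=200) → Operator P
  Hillcrest at 48 (w=70) → Operator Q
  Midtown at 61 (w=40) → Operator Q
Operator P captures 489; Operator Q captures 110.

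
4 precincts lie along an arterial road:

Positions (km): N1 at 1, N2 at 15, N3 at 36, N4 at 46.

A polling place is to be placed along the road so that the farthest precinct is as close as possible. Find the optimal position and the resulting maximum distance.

The 1-center on a line is the midpoint of the two extreme points: leftmost at 1, rightmost at 46.
Optimal location = (1 + 46)/2 = 23.5; maximum distance = (46 − 1)/2 = 22.5.

location 23.5, max distance 22.5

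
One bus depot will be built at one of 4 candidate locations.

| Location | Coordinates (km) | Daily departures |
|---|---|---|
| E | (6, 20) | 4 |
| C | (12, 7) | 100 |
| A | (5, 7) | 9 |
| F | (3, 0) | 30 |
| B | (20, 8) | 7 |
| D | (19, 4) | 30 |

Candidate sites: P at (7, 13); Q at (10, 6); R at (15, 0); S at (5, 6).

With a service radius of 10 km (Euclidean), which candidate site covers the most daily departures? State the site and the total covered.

Coverage radius r = 10 km; a point is covered iff (Δx)²+(Δy)² ≤ 10² = 100.
  P (7, 13): covers {E, C, A} → 113
  Q (10, 6): covers {C, A, F, D} → 169
  R (15, 0): covers {C, B, D} → 137
  S (5, 6): covers {C, A, F} → 139
Maximum coverage at Q: 169 daily departures.

Q, covering 169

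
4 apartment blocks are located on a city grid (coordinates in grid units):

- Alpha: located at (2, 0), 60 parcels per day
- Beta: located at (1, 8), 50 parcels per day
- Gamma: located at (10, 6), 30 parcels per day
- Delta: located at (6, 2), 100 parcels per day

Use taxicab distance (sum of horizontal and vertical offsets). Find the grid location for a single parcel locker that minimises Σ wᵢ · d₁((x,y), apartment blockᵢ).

Manhattan distance separates: Σwᵢ(|x−xᵢ|+|y−yᵢ|) = Σwᵢ|x−xᵢ| + Σwᵢ|y−yᵢ|, so x and y are optimised independently as 1-D weighted medians.
Total weight W = 240; half = 120.
x-coordinate, sorted with cumulative weight:
  x=1 (Beta, w=50) cum 50
  x=2 (Alpha, w=60) cum 110
  x=6 (Delta, w=100) cum 210  ← median
  x=10 (Gamma, w=30) cum 240
⇒ x* = 6
y-coordinate, sorted with cumulative weight:
  y=0 (Alpha, w=60) cum 60
  y=2 (Delta, w=100) cum 160  ← median
  y=6 (Gamma, w=30) cum 190
  y=8 (Beta, w=50) cum 240
⇒ y* = 2

(6, 2)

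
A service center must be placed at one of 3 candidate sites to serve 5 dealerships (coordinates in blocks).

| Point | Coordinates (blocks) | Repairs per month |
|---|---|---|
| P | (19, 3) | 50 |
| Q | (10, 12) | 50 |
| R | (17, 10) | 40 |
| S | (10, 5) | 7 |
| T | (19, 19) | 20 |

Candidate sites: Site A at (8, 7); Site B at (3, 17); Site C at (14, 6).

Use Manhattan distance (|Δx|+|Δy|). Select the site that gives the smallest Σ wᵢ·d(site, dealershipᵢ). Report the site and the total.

Site C, total 1575 blocks

Total weighted distance at each candidate:
  Site A (8, 7): total = 2068
  Site B (3, 17): total = 3433
  Site C (14, 6): total = 1575
Minimum is at Site C with total 1575 blocks.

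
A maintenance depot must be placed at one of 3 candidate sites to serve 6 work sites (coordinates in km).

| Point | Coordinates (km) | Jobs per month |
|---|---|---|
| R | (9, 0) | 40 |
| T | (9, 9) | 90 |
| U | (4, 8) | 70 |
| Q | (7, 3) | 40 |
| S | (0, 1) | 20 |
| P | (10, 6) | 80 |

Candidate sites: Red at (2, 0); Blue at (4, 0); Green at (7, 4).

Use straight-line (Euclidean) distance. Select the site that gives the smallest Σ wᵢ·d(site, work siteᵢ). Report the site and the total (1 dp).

Green, total 1494.3 km

Total weighted distance at each candidate:
  Red (2, 0): total = 2961.4
  Blue (4, 0): total = 2617.6
  Green (7, 4): total = 1494.3
Minimum is at Green with total 1494.3 km.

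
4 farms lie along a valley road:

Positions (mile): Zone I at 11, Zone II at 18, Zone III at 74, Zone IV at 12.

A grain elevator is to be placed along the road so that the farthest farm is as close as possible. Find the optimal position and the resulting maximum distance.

The 1-center on a line is the midpoint of the two extreme points: leftmost at 11, rightmost at 74.
Optimal location = (11 + 74)/2 = 42.5; maximum distance = (74 − 11)/2 = 31.5.

location 42.5, max distance 31.5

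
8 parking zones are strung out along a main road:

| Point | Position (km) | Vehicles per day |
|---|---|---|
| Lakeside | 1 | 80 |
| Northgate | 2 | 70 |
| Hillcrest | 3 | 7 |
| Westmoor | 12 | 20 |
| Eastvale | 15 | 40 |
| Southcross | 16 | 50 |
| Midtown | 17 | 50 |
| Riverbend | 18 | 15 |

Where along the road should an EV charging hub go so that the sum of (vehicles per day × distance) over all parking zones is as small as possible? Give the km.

x = 12

For a sum of weighted absolute distances on a line, the optimum is the weighted median (not the mean). Total weight W = 332; half-weight = 166.
Sort by position and accumulate weight:
  km 1 (Lakeside, w=80) → cum 80
  km 2 (Northgate, w=70) → cum 150
  km 3 (Hillcrest, w=7) → cum 157
  km 12 (Westmoor, w=20) → cum 177  ≥ 166 → median here
  km 15 (Eastvale, w=40) → cum 217
  km 16 (Southcross, w=50) → cum 267
  km 17 (Midtown, w=50) → cum 317
  km 18 (Riverbend, w=15) → cum 332
Optimal location: km 12.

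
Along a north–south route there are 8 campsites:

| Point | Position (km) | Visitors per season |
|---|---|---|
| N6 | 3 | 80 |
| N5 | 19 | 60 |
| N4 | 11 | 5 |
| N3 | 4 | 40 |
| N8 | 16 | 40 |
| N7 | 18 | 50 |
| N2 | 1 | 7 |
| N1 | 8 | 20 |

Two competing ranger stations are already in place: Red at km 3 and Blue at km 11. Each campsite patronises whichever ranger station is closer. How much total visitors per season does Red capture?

127

The indifferent point is the midpoint (3+11)/2 = 7; campsites left of it (closer to Red at 3) go to Red, those right go to Blue.
  N2 at 1 (w=7) → Red
  N6 at 3 (w=80) → Red
  N3 at 4 (w=40) → Red
  N1 at 8 (w=20) → Blue
  N4 at 11 (w=5) → Blue
  N8 at 16 (w=40) → Blue
  N7 at 18 (w=50) → Blue
  N5 at 19 (w=60) → Blue
Red captures 127; Blue captures 175.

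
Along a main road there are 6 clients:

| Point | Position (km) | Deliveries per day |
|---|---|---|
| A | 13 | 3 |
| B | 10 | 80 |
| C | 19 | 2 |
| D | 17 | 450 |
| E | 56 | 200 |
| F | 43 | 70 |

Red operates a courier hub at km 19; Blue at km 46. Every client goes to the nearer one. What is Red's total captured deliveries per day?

535

The indifferent point is the midpoint (19+46)/2 = 32.5; clients left of it (closer to Red at 19) go to Red, those right go to Blue.
  B at 10 (w=80) → Red
  A at 13 (w=3) → Red
  D at 17 (w=450) → Red
  C at 19 (w=2) → Red
  F at 43 (w=70) → Blue
  E at 56 (w=200) → Blue
Red captures 535; Blue captures 270.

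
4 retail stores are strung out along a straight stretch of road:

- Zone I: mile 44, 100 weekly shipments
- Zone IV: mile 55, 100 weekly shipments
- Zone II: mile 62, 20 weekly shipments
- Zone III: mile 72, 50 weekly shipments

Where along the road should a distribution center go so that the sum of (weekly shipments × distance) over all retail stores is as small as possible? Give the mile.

For a sum of weighted absolute distances on a line, the optimum is the weighted median (not the mean). Total weight W = 270; half-weight = 135.
Sort by position and accumulate weight:
  mile 44 (Zone I, w=100) → cum 100
  mile 55 (Zone IV, w=100) → cum 200  ≥ 135 → median here
  mile 62 (Zone II, w=20) → cum 220
  mile 72 (Zone III, w=50) → cum 270
Optimal location: mile 55.

x = 55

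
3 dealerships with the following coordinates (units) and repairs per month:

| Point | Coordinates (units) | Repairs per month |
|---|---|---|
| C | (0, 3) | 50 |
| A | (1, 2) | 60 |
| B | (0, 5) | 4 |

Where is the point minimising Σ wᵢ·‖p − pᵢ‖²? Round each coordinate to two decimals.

The minimiser of Σwᵢ‖p−pᵢ‖² is the weighted centroid p* = (Σwᵢpᵢ)/(Σwᵢ).
Σwᵢ = 114.
Σwᵢxᵢ = 50·0 + 60·1 + 4·0 = 60.
Σwᵢyᵢ = 50·3 + 60·2 + 4·5 = 290.
x* = 60/114 = 0.53, y* = 290/114 = 2.54.

(0.53, 2.54)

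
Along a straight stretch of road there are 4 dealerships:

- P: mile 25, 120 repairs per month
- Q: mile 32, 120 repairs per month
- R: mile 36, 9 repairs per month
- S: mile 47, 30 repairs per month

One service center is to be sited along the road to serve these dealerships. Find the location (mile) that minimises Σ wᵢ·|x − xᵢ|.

x = 32

For a sum of weighted absolute distances on a line, the optimum is the weighted median (not the mean). Total weight W = 279; half-weight = 139.5.
Sort by position and accumulate weight:
  mile 25 (P, w=120) → cum 120
  mile 32 (Q, w=120) → cum 240  ≥ 139.5 → median here
  mile 36 (R, w=9) → cum 249
  mile 47 (S, w=30) → cum 279
Optimal location: mile 32.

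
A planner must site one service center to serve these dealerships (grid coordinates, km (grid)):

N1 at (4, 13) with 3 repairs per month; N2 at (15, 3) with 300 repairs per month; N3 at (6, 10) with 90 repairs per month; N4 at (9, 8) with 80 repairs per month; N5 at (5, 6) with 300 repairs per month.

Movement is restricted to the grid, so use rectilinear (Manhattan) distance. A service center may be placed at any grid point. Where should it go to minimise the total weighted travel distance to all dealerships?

(6, 6)

Manhattan distance separates: Σwᵢ(|x−xᵢ|+|y−yᵢ|) = Σwᵢ|x−xᵢ| + Σwᵢ|y−yᵢ|, so x and y are optimised independently as 1-D weighted medians.
Total weight W = 773; half = 386.5.
x-coordinate, sorted with cumulative weight:
  x=4 (N1, w=3) cum 3
  x=5 (N5, w=300) cum 303
  x=6 (N3, w=90) cum 393  ← median
  x=9 (N4, w=80) cum 473
  x=15 (N2, w=300) cum 773
⇒ x* = 6
y-coordinate, sorted with cumulative weight:
  y=3 (N2, w=300) cum 300
  y=6 (N5, w=300) cum 600  ← median
  y=8 (N4, w=80) cum 680
  y=10 (N3, w=90) cum 770
  y=13 (N1, w=3) cum 773
⇒ y* = 6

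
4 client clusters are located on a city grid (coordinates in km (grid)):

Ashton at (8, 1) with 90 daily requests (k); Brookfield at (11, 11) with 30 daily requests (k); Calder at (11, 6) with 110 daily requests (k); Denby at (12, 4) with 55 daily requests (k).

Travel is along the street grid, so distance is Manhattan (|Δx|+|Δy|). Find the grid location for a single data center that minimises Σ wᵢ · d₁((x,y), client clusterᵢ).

Manhattan distance separates: Σwᵢ(|x−xᵢ|+|y−yᵢ|) = Σwᵢ|x−xᵢ| + Σwᵢ|y−yᵢ|, so x and y are optimised independently as 1-D weighted medians.
Total weight W = 285; half = 142.5.
x-coordinate, sorted with cumulative weight:
  x=8 (Ashton, w=90) cum 90
  x=11 (Brookfield, w=30) cum 120
  x=11 (Calder, w=110) cum 230  ← median
  x=12 (Denby, w=55) cum 285
⇒ x* = 11
y-coordinate, sorted with cumulative weight:
  y=1 (Ashton, w=90) cum 90
  y=4 (Denby, w=55) cum 145  ← median
  y=6 (Calder, w=110) cum 255
  y=11 (Brookfield, w=30) cum 285
⇒ y* = 4

(11, 4)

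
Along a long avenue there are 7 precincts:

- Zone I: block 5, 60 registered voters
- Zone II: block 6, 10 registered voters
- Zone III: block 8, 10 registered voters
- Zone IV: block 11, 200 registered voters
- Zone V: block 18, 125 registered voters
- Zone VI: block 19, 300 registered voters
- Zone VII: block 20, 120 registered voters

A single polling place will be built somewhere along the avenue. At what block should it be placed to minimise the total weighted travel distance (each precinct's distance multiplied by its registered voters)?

For a sum of weighted absolute distances on a line, the optimum is the weighted median (not the mean). Total weight W = 825; half-weight = 412.5.
Sort by position and accumulate weight:
  block 5 (Zone I, w=60) → cum 60
  block 6 (Zone II, w=10) → cum 70
  block 8 (Zone III, w=10) → cum 80
  block 11 (Zone IV, w=200) → cum 280
  block 18 (Zone V, w=125) → cum 405
  block 19 (Zone VI, w=300) → cum 705  ≥ 412.5 → median here
  block 20 (Zone VII, w=120) → cum 825
Optimal location: block 19.

x = 19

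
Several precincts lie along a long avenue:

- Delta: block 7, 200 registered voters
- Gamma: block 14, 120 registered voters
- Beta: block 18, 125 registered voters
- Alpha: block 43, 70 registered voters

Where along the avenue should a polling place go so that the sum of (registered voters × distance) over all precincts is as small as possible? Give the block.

For a sum of weighted absolute distances on a line, the optimum is the weighted median (not the mean). Total weight W = 515; half-weight = 257.5.
Sort by position and accumulate weight:
  block 7 (Delta, w=200) → cum 200
  block 14 (Gamma, w=120) → cum 320  ≥ 257.5 → median here
  block 18 (Beta, w=125) → cum 445
  block 43 (Alpha, w=70) → cum 515
Optimal location: block 14.

x = 14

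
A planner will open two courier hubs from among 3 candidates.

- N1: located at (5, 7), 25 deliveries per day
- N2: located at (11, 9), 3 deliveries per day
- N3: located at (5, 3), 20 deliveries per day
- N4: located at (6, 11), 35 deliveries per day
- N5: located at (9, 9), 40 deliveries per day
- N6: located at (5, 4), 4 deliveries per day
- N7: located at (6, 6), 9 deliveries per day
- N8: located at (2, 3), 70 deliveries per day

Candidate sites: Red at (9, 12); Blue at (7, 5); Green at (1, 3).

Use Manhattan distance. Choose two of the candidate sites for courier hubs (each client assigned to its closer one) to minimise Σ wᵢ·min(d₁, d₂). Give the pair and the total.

{Red, Green}, total 717

Evaluate every pair (each demand assigned to the nearer of the two):
  {Red, Green}: total = 717
  {Blue, Green}: total = 789
  {Red, Blue}: total = 975
Best pair: {Red, Green} with total 717.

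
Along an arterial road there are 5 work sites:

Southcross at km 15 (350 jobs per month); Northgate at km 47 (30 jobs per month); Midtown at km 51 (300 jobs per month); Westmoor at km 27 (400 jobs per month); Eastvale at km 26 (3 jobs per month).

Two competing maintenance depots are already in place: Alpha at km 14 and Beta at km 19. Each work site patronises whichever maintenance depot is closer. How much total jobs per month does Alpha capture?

350

The indifferent point is the midpoint (14+19)/2 = 16.5; work sites left of it (closer to Alpha at 14) go to Alpha, those right go to Beta.
  Southcross at 15 (w=350) → Alpha
  Eastvale at 26 (w=3) → Beta
  Westmoor at 27 (w=400) → Beta
  Northgate at 47 (w=30) → Beta
  Midtown at 51 (w=300) → Beta
Alpha captures 350; Beta captures 733.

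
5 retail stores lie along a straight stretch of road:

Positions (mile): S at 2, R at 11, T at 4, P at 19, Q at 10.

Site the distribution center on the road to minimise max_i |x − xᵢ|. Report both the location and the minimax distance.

The 1-center on a line is the midpoint of the two extreme points: leftmost at 2, rightmost at 19.
Optimal location = (2 + 19)/2 = 10.5; maximum distance = (19 − 2)/2 = 8.5.

location 10.5, max distance 8.5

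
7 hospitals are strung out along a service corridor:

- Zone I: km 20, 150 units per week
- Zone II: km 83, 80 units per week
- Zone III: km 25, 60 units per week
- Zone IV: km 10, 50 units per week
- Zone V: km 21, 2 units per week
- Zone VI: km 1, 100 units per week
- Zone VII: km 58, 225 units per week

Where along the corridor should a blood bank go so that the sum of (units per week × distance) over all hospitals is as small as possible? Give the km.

x = 25

For a sum of weighted absolute distances on a line, the optimum is the weighted median (not the mean). Total weight W = 667; half-weight = 333.5.
Sort by position and accumulate weight:
  km 1 (Zone VI, w=100) → cum 100
  km 10 (Zone IV, w=50) → cum 150
  km 20 (Zone I, w=150) → cum 300
  km 21 (Zone V, w=2) → cum 302
  km 25 (Zone III, w=60) → cum 362  ≥ 333.5 → median here
  km 58 (Zone VII, w=225) → cum 587
  km 83 (Zone II, w=80) → cum 667
Optimal location: km 25.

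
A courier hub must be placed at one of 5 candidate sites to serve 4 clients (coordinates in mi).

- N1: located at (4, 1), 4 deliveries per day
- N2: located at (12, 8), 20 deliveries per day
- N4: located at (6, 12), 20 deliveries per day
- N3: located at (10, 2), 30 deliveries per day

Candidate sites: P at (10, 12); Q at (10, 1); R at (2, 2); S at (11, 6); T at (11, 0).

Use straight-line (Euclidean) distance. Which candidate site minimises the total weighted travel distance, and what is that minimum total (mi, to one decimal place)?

S, total 359.0 mi

Total weighted distance at each candidate:
  P (10, 12): total = 519.6
  Q (10, 1): total = 433.7
  R (2, 2): total = 697.6
  S (11, 6): total = 359.0
  T (11, 0): total = 516.6
Minimum is at S with total 359.0 mi.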